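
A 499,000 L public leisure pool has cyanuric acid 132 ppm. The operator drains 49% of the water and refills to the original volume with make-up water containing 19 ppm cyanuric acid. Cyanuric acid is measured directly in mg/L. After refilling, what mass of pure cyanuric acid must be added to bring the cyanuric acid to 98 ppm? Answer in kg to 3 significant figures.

After draining 49% and refilling: 132 × 0.51 + 19 × 0.49 = 76.63 ppm.
Deficit to target: 98 − 76.63 = 21.37 mg/L.
Mass: 21.37 mg/L × 499,000 L = 10,660 g cyanuric acid.

10.7 kg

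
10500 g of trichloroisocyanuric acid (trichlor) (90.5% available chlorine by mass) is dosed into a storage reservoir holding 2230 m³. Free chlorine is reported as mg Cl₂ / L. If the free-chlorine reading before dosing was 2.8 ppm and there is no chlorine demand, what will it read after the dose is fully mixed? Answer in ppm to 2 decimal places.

Volume: 2230 m³ = 2,230,000 L.
Available chlorine delivered: 10,500 g × 0.905 = 9502 g as Cl₂.
Concentration rise: 9502 g / 2,230,000 L = 4.261 mg/L = 4.26 ppm.
Final FC: 2.8 + 4.26 = 7.06 ppm.

7.06 ppm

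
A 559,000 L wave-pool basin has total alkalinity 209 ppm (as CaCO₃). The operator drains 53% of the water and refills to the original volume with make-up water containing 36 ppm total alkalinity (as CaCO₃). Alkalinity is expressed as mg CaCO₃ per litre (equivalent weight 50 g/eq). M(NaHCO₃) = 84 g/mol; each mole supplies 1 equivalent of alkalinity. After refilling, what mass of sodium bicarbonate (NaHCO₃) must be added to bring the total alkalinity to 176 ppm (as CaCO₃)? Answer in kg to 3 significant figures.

After draining 53% and refilling: 209 × 0.47 + 36 × 0.53 = 117.31 ppm.
Deficit to target: 176 − 117.31 = 58.69 mg/L.
As CaCO₃: 58.69 mg/L × 559,000 L = 32,810 g; ÷ 50 g/eq ÷ 1 = 656.2 mol NaHCO₃.
Mass: 656.2 × 84 = 55,120 g.

55.1 kg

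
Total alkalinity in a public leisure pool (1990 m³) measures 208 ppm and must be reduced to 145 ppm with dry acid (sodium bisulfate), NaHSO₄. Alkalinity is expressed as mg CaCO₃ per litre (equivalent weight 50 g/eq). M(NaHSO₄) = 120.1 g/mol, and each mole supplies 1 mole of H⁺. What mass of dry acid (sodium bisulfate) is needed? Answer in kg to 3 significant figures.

301 kg

Volume: 1990 m³ = 1,990,000 L.
Alkalinity to neutralize: (208 − 145) = 63 mg/L as CaCO₃ × 1,990,000 L = 125,400 g as CaCO₃.
Equivalents of H⁺ required: 125,400 ÷ 50 g/eq = 2507 eq = 2507 mol NaHSO₄.
Mass of NaHSO₄: 2507 × 120.1 = 301,100 g.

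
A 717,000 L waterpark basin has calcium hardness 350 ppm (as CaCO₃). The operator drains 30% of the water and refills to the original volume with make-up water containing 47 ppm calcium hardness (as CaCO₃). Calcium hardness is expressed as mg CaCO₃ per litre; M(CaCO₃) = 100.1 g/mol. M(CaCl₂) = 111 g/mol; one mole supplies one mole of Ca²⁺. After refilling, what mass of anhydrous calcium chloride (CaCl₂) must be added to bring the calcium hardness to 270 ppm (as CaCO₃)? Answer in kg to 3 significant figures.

After draining 30% and refilling: 350 × 0.70 + 47 × 0.30 = 259.1 ppm.
Deficit to target: 270 − 259.1 = 10.9 mg/L.
As CaCO₃: 10.9 mg/L × 717,000 L = 7815 g; ÷ 100.1 = 78.07 mol Ca²⁺.
Mass: 78.07 × 111 = 8666 g.

8.67 kg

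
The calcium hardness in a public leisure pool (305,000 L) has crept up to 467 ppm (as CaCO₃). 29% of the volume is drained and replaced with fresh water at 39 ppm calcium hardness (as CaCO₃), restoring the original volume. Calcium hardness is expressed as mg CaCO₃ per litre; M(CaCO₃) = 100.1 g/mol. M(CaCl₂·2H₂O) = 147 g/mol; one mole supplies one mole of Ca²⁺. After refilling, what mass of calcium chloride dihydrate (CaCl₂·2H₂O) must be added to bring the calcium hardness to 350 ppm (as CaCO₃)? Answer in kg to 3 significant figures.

3.19 kg

After draining 29% and refilling: 467 × 0.71 + 39 × 0.29 = 342.88 ppm.
Deficit to target: 350 − 342.88 = 7.12 mg/L.
As CaCO₃: 7.12 mg/L × 305,000 L = 2172 g; ÷ 100.1 = 21.69 mol Ca²⁺.
Mass: 21.69 × 147 = 3189 g.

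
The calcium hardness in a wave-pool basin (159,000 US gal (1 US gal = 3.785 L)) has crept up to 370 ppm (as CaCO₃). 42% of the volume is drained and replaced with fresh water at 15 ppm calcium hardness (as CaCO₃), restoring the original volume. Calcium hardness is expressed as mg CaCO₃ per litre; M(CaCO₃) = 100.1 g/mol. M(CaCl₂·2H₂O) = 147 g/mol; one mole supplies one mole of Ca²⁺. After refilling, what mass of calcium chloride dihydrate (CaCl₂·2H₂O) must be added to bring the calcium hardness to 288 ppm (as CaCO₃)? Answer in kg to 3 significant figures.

59.3 kg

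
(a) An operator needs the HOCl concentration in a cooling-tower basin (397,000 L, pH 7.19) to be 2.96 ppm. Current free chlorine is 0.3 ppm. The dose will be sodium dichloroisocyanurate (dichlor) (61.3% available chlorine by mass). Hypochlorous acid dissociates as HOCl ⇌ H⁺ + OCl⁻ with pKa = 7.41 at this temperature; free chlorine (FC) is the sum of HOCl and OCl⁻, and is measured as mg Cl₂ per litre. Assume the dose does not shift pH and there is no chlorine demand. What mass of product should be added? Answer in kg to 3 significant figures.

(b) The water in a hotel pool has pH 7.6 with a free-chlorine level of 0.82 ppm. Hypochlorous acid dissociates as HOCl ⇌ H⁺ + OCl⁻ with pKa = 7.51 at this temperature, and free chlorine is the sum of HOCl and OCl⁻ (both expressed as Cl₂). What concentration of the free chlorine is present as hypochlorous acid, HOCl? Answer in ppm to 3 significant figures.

(a) 2.88 kg; (b) 0.368 ppm

(a) [OCl⁻]/[HOCl] = 10^(pH − pKa) = 10^(7.19 − 7.41) = 0.6026; fraction as HOCl = 1/(1 + 0.6026) = 0.624.
(a) Free chlorine required for 2.96 ppm HOCl: 2.96 / 0.624 = 4.744 ppm.
(a) FC to add: 4.744 − 0.3 = 4.444 mg/L as Cl₂.
(a) Cl₂ equivalent: 4.444 mg/L × 397,000 L = 1764 g.
(a) Product at 61.3% available Cl: 1764 / 0.613 = 2878 g.

(b) [OCl⁻]/[HOCl] = 10^(pH − pKa) = 10^(7.6 − 7.51) = 10^0.09 = 1.23.
(b) Fraction as HOCl = 1 / (1 + 1.23) = 0.4484.
(b) HOCl = 0.4484 × 0.82 ppm = 0.3677 ppm.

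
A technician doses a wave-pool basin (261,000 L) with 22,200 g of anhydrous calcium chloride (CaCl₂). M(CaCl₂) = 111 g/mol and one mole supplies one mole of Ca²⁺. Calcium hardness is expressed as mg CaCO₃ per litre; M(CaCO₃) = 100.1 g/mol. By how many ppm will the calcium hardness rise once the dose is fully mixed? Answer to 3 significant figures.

Moles of Ca²⁺: 22,200 g ÷ 111 g/mol = 200 mol.
As CaCO₃: 200 mol × 100.1 g/mol = 20,020 g.
Rise: 20,020 g / 261,000 L × 1000 = 76.7 mg/L.

76.7 ppm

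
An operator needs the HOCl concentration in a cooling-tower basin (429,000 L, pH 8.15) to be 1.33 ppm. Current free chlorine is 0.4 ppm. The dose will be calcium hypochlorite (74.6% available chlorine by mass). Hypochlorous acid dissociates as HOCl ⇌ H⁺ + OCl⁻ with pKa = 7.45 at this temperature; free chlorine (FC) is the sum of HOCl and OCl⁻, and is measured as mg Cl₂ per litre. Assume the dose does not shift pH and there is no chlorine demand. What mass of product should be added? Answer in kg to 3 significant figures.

[OCl⁻]/[HOCl] = 10^(pH − pKa) = 10^(8.15 − 7.45) = 5.012; fraction as HOCl = 1/(1 + 5.012) = 0.1663.
Free chlorine required for 1.33 ppm HOCl: 1.33 / 0.1663 = 7.996 ppm.
FC to add: 7.996 − 0.4 = 7.596 mg/L as Cl₂.
Cl₂ equivalent: 7.596 mg/L × 429,000 L = 3259 g.
Product at 74.6% available Cl: 3259 / 0.746 = 4368 g.

4.37 kg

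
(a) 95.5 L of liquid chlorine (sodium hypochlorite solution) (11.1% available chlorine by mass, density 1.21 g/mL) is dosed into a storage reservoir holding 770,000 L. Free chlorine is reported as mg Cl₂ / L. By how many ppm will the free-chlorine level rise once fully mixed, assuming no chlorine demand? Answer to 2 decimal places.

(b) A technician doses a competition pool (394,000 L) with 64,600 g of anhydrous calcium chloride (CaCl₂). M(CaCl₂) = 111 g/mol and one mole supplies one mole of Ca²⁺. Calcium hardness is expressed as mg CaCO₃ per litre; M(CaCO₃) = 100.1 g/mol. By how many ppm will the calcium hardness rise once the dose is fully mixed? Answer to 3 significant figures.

(a) 16.66 ppm; (b) 148 ppm

(a) Mass of solution: 95.5 L × 1000 mL/L × 1.21 g/mL = 115,600 g.
(a) Available chlorine delivered: 115,600 g × 0.111 = 12,830 g as Cl₂.
(a) Concentration rise: 12,830 g / 770,000 L = 16.66 mg/L = 16.66 ppm.

(b) Moles of Ca²⁺: 64,600 g ÷ 111 g/mol = 582 mol.
(b) As CaCO₃: 582 mol × 100.1 g/mol = 58,260 g.
(b) Rise: 58,260 g / 394,000 L × 1000 = 147.9 mg/L.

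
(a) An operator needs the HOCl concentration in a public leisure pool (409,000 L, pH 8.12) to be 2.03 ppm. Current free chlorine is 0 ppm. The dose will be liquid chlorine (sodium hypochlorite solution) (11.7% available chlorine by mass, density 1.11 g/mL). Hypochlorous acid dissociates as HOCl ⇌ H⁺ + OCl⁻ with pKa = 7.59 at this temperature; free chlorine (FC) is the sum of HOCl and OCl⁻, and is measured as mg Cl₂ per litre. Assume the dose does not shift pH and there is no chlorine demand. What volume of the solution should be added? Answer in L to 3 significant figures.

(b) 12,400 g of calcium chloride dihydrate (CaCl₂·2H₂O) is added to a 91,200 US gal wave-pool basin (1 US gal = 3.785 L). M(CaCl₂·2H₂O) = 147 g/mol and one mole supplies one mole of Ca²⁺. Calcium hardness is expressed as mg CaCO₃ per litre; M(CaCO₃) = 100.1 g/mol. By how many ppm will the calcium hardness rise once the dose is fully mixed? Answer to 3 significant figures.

(a) [OCl⁻]/[HOCl] = 10^(pH − pKa) = 10^(8.12 − 7.59) = 3.388; fraction as HOCl = 1/(1 + 3.388) = 0.2279.
(a) Free chlorine required for 2.03 ppm HOCl: 2.03 / 0.2279 = 8.909 ppm.
(a) FC to add: 8.909 − 0 = 8.909 mg/L as Cl₂.
(a) Cl₂ equivalent: 8.909 mg/L × 409,000 L = 3644 g.
(a) Product at 11.7% available Cl: 3644 / 0.117 = 31,140 g.
(a) Volume: 31,140 g ÷ 1.11 g/mL = 28,060 mL.

(b) Volume: 91,200 US gal × 3.785 L/gal = 345,192 L.
(b) Moles of Ca²⁺: 12,400 g ÷ 147 g/mol = 84.35 mol.
(b) As CaCO₃: 84.35 mol × 100.1 g/mol = 8444 g.
(b) Rise: 8444 g / 345,192 L × 1000 = 24.46 mg/L.

(a) 28.1 L; (b) 24.5 ppm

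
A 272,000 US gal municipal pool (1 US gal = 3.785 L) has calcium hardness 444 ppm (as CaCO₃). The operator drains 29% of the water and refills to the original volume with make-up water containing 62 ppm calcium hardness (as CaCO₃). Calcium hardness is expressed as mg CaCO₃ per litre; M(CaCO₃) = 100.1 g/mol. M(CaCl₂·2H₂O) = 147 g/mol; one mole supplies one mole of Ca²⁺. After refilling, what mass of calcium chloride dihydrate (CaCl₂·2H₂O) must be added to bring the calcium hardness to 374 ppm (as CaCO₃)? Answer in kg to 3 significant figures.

61.7 kg

Volume: 272,000 US gal × 3.785 L/gal = 1,029,520 L.
After draining 29% and refilling: 444 × 0.71 + 62 × 0.29 = 333.22 ppm.
Deficit to target: 374 − 333.22 = 40.78 mg/L.
As CaCO₃: 40.78 mg/L × 1,029,520 L = 41,980 g; ÷ 100.1 = 419.4 mol Ca²⁺.
Mass: 419.4 × 147 = 61,650 g.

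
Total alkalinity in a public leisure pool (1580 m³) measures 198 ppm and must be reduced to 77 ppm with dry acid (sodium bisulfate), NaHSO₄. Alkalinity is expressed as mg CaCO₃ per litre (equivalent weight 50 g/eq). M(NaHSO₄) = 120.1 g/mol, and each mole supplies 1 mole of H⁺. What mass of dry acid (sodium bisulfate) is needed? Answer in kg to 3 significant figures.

Volume: 1580 m³ = 1,580,000 L.
Alkalinity to neutralize: (198 − 77) = 121 mg/L as CaCO₃ × 1,580,000 L = 191,200 g as CaCO₃.
Equivalents of H⁺ required: 191,200 ÷ 50 g/eq = 3824 eq = 3824 mol NaHSO₄.
Mass of NaHSO₄: 3824 × 120.1 = 459,200 g.

459 kg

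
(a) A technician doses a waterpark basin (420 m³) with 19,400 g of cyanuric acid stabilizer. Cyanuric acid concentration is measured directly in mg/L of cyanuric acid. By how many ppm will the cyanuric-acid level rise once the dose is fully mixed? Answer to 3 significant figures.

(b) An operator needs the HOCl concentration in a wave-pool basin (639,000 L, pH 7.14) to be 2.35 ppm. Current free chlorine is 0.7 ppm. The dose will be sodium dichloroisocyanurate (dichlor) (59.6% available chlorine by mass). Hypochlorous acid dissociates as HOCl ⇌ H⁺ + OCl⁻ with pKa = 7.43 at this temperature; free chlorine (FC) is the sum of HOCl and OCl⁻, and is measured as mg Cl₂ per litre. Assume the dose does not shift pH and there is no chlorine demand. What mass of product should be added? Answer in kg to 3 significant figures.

(a) Volume: 420 m³ = 420,000 L.
(a) Rise: 19,400 g / 420,000 L × 1000 = 46.19 mg/L.

(b) [OCl⁻]/[HOCl] = 10^(pH − pKa) = 10^(7.14 − 7.43) = 0.5129; fraction as HOCl = 1/(1 + 0.5129) = 0.661.
(b) Free chlorine required for 2.35 ppm HOCl: 2.35 / 0.661 = 3.555 ppm.
(b) FC to add: 3.555 − 0.7 = 2.855 mg/L as Cl₂.
(b) Cl₂ equivalent: 2.855 mg/L × 639,000 L = 1824 g.
(b) Product at 59.6% available Cl: 1824 / 0.596 = 3061 g.

(a) 46.2 ppm; (b) 3.06 kg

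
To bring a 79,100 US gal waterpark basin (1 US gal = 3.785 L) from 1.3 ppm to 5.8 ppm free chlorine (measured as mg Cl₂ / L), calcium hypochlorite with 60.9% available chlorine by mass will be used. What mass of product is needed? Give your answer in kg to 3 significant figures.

Volume: 79,100 US gal × 3.785 L/gal = 299,394 L.
Chlorine deficit: 5.8 − 1.3 = 4.5 ppm = 4.5 mg/L as Cl₂.
Cl₂ equivalent needed: 4.5 mg/L × 299,394 L = 1,347,000 mg = 1347 g.
Product at 60.9% available chlorine: 1347 / 0.609 = 2212 g.

2.21 kg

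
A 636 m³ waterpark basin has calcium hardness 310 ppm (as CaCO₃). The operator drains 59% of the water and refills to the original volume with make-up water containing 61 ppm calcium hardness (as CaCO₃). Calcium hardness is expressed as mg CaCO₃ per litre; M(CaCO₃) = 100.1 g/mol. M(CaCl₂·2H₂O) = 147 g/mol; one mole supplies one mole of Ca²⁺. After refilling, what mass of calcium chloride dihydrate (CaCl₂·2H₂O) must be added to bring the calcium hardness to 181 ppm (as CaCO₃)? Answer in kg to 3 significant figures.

Volume: 636 m³ = 636,000 L.
After draining 59% and refilling: 310 × 0.41 + 61 × 0.59 = 163.09 ppm.
Deficit to target: 181 − 163.09 = 17.91 mg/L.
As CaCO₃: 17.91 mg/L × 636,000 L = 11,390 g; ÷ 100.1 = 113.8 mol Ca²⁺.
Mass: 113.8 × 147 = 16,730 g.

16.7 kg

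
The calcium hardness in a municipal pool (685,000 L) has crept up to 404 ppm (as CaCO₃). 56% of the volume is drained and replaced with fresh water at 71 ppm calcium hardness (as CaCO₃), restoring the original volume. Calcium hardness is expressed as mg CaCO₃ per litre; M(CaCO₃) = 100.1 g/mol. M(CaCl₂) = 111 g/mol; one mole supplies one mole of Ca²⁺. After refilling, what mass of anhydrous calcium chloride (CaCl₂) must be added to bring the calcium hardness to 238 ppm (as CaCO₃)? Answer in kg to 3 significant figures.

15.6 kg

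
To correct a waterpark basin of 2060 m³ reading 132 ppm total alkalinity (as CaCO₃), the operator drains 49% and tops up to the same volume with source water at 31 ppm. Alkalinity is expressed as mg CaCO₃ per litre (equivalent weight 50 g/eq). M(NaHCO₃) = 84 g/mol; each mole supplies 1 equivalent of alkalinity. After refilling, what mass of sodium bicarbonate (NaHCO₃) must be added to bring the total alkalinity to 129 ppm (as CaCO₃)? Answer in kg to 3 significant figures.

Volume: 2060 m³ = 2,060,000 L.
After draining 49% and refilling: 132 × 0.51 + 31 × 0.49 = 82.51 ppm.
Deficit to target: 129 − 82.51 = 46.49 mg/L.
As CaCO₃: 46.49 mg/L × 2,060,000 L = 95,770 g; ÷ 50 g/eq ÷ 1 = 1915 mol NaHCO₃.
Mass: 1915 × 84 = 160,900 g.

161 kg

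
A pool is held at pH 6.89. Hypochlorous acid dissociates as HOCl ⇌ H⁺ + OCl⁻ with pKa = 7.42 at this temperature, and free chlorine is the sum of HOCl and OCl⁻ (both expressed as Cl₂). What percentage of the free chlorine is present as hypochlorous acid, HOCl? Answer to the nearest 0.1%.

77.2%

[OCl⁻]/[HOCl] = 10^(pH − pKa) = 10^(6.89 − 7.42) = 10^-0.53 = 0.2951.
Fraction as HOCl = 1 / (1 + 0.2951) = 0.7721.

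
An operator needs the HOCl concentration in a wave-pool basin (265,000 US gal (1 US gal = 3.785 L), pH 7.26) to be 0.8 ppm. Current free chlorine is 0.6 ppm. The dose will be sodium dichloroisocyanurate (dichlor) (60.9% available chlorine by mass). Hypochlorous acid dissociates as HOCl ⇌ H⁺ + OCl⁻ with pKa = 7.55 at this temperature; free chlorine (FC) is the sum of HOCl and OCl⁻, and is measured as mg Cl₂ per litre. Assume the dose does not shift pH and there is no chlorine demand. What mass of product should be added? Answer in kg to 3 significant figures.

1.01 kg

Volume: 265,000 US gal × 3.785 L/gal = 1,003,025 L.
[OCl⁻]/[HOCl] = 10^(pH − pKa) = 10^(7.26 − 7.55) = 0.5129; fraction as HOCl = 1/(1 + 0.5129) = 0.661.
Free chlorine required for 0.8 ppm HOCl: 0.8 / 0.661 = 1.21 ppm.
FC to add: 1.21 − 0.6 = 0.6103 mg/L as Cl₂.
Cl₂ equivalent: 0.6103 mg/L × 1,003,025 L = 612.1 g.
Product at 60.9% available Cl: 612.1 / 0.609 = 1005 g.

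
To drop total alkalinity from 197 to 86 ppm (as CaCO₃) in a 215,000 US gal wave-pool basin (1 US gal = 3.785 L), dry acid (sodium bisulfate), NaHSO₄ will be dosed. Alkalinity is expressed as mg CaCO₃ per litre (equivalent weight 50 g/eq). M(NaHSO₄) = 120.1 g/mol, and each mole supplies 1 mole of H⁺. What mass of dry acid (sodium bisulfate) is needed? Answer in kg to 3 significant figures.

217 kg

Volume: 215,000 US gal × 3.785 L/gal = 813,775 L.
Alkalinity to neutralize: (197 − 86) = 111 mg/L as CaCO₃ × 813,775 L = 90,330 g as CaCO₃.
Equivalents of H⁺ required: 90,330 ÷ 50 g/eq = 1807 eq = 1807 mol NaHSO₄.
Mass of NaHSO₄: 1807 × 120.1 = 217,000 g.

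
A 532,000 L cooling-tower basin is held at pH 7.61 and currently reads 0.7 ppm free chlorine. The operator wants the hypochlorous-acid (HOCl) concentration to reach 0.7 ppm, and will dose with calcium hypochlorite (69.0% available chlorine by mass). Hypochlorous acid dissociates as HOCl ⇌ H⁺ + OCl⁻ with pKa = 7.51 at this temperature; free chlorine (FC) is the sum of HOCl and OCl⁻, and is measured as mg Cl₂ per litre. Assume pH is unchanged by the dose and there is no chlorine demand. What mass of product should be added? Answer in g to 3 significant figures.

679 g

[OCl⁻]/[HOCl] = 10^(pH − pKa) = 10^(7.61 − 7.51) = 1.259; fraction as HOCl = 1/(1 + 1.259) = 0.4427.
Free chlorine required for 0.7 ppm HOCl: 0.7 / 0.4427 = 1.581 ppm.
FC to add: 1.581 − 0.7 = 0.8812 mg/L as Cl₂.
Cl₂ equivalent: 0.8812 mg/L × 532,000 L = 468.8 g.
Product at 69.0% available Cl: 468.8 / 0.69 = 679.5 g.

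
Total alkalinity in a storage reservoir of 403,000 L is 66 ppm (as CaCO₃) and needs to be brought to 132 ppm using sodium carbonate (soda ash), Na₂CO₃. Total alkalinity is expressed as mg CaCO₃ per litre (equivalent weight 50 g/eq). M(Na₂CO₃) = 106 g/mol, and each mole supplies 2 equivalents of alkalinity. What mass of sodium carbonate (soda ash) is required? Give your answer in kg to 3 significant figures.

28.2 kg

Alkalinity to add: (132 − 66) = 66 mg/L as CaCO₃ × 403,000 L = 26,600 g as CaCO₃.
Equivalents: 26,600 g ÷ 50 g/eq = 532 eq.
Each mole of Na₂CO₃ supplies 2 eq, so 532 / 2 = 266 mol.
Mass: 266 mol × 106 g/mol = 28,190 g.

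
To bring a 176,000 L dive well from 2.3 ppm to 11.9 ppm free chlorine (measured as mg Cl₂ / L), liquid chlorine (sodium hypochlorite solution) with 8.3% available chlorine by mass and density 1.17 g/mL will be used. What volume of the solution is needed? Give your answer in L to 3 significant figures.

17.4 L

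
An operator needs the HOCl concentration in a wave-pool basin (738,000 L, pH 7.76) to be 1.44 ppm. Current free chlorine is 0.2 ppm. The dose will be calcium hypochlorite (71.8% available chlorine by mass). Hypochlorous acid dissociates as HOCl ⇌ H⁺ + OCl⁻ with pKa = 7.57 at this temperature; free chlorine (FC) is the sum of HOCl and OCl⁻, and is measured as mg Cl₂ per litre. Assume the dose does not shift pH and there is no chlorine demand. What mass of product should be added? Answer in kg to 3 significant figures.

3.57 kg

[OCl⁻]/[HOCl] = 10^(pH − pKa) = 10^(7.76 − 7.57) = 1.549; fraction as HOCl = 1/(1 + 1.549) = 0.3923.
Free chlorine required for 1.44 ppm HOCl: 1.44 / 0.3923 = 3.67 ppm.
FC to add: 3.67 − 0.2 = 3.47 mg/L as Cl₂.
Cl₂ equivalent: 3.47 mg/L × 738,000 L = 2561 g.
Product at 71.8% available Cl: 2561 / 0.718 = 3567 g.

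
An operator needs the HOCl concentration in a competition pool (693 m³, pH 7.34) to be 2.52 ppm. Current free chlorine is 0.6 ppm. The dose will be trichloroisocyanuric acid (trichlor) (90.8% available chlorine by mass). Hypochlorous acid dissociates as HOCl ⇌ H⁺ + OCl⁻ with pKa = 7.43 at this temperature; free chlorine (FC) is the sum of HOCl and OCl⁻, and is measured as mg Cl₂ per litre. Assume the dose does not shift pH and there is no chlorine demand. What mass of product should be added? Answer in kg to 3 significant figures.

Volume: 693 m³ = 693,000 L.
[OCl⁻]/[HOCl] = 10^(pH − pKa) = 10^(7.34 − 7.43) = 0.8128; fraction as HOCl = 1/(1 + 0.8128) = 0.5516.
Free chlorine required for 2.52 ppm HOCl: 2.52 / 0.5516 = 4.568 ppm.
FC to add: 4.568 − 0.6 = 3.968 mg/L as Cl₂.
Cl₂ equivalent: 3.968 mg/L × 693,000 L = 2750 g.
Product at 90.8% available Cl: 2750 / 0.908 = 3029 g.

3.03 kg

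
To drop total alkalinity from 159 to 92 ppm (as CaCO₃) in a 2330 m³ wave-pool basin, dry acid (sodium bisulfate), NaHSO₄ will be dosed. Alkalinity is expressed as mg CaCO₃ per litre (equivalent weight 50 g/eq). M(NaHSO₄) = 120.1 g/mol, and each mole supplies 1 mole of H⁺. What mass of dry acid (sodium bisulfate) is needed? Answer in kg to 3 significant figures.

375 kg

Volume: 2330 m³ = 2,330,000 L.
Alkalinity to neutralize: (159 − 92) = 67 mg/L as CaCO₃ × 2,330,000 L = 156,100 g as CaCO₃.
Equivalents of H⁺ required: 156,100 ÷ 50 g/eq = 3122 eq = 3122 mol NaHSO₄.
Mass of NaHSO₄: 3122 × 120.1 = 375,000 g.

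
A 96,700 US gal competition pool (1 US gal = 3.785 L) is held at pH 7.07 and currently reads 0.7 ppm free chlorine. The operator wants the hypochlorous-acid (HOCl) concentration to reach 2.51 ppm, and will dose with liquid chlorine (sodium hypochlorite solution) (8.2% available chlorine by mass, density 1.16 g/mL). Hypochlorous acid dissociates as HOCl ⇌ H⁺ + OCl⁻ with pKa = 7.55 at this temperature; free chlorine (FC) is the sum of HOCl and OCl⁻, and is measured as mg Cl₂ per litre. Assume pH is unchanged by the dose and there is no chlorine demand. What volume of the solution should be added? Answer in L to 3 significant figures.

10.2 L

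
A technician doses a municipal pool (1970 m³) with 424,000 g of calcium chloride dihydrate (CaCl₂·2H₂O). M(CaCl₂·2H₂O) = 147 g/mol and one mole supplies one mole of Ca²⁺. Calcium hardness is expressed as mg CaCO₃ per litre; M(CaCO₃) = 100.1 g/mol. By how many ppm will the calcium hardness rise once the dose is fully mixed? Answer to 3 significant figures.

147 ppm

Volume: 1970 m³ = 1,970,000 L.
Moles of Ca²⁺: 424,000 g ÷ 147 g/mol = 2884 mol.
As CaCO₃: 2884 mol × 100.1 g/mol = 288,700 g.
Rise: 288,700 g / 1,970,000 L × 1000 = 146.6 mg/L.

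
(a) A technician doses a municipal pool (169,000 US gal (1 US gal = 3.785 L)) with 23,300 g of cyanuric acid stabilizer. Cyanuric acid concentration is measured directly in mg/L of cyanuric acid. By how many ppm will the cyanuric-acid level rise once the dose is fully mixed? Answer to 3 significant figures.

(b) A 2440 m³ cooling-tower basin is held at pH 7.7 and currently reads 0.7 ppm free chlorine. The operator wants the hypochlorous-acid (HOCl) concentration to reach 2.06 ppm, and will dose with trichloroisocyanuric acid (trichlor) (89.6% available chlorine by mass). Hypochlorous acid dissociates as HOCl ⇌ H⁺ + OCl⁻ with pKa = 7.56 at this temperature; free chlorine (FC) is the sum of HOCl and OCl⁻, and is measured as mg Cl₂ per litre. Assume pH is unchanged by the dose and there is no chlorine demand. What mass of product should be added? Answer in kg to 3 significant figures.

(a) Volume: 169,000 US gal × 3.785 L/gal = 639,665 L.
(a) Rise: 23,300 g / 639,665 L × 1000 = 36.43 mg/L.

(b) Volume: 2440 m³ = 2,440,000 L.
(b) [OCl⁻]/[HOCl] = 10^(pH − pKa) = 10^(7.7 − 7.56) = 1.38; fraction as HOCl = 1/(1 + 1.38) = 0.4201.
(b) Free chlorine required for 2.06 ppm HOCl: 2.06 / 0.4201 = 4.904 ppm.
(b) FC to add: 4.904 − 0.7 = 4.204 mg/L as Cl₂.
(b) Cl₂ equivalent: 4.204 mg/L × 2,440,000 L = 10,260 g.
(b) Product at 89.6% available Cl: 10,260 / 0.896 = 11,450 g.

(a) 36.4 ppm; (b) 11.4 kg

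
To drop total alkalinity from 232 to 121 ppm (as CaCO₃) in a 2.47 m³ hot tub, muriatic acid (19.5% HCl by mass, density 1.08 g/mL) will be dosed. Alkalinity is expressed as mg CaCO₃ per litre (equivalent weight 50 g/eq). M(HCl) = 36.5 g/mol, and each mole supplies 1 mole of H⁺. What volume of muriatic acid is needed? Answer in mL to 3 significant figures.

950 mL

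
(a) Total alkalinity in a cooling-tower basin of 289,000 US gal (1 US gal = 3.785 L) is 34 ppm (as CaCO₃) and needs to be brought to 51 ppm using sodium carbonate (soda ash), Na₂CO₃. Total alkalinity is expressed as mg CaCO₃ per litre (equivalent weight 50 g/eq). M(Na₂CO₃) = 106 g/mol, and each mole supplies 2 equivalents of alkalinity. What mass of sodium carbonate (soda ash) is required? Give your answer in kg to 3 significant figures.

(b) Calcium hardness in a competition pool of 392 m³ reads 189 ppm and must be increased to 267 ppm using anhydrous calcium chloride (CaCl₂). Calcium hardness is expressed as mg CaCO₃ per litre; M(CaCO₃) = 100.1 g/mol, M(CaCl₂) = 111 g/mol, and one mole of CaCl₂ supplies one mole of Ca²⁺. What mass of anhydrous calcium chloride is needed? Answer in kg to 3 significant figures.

(a) 19.7 kg; (b) 33.9 kg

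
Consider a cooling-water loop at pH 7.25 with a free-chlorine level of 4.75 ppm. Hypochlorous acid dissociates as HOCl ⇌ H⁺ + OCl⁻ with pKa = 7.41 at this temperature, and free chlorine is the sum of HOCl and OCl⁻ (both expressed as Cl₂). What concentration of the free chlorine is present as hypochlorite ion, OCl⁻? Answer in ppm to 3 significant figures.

1.94 ppm

[OCl⁻]/[HOCl] = 10^(pH − pKa) = 10^(7.25 − 7.41) = 10^-0.16 = 0.6918.
Fraction as HOCl = 1 / (1 + 0.6918) = 0.5911.
OCl⁻ = (1 − 0.5911) × 4.75 ppm = 1.942 ppm.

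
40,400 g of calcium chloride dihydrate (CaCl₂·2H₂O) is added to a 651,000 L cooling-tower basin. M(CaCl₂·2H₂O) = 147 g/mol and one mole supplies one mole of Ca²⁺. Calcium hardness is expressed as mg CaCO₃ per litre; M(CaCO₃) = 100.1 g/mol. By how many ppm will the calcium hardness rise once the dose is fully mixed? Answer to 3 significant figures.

Moles of Ca²⁺: 40,400 g ÷ 147 g/mol = 274.8 mol.
As CaCO₃: 274.8 mol × 100.1 g/mol = 27,510 g.
Rise: 27,510 g / 651,000 L × 1000 = 42.26 mg/L.

42.3 ppm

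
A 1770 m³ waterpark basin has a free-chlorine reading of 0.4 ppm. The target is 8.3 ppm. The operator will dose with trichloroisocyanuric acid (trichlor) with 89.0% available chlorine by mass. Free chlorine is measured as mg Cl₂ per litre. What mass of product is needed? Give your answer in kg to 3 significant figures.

15.7 kg

Volume: 1770 m³ = 1,770,000 L.
Chlorine deficit: 8.3 − 0.4 = 7.9 ppm = 7.9 mg/L as Cl₂.
Cl₂ equivalent needed: 7.9 mg/L × 1,770,000 L = 13,980,000 mg = 13,980 g.
Product at 89.0% available chlorine: 13,980 / 0.89 = 15,710 g.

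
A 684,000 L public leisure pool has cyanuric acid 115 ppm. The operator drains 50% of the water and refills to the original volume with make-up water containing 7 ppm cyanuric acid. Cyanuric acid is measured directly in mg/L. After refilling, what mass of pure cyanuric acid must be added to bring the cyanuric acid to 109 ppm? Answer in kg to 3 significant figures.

32.8 kg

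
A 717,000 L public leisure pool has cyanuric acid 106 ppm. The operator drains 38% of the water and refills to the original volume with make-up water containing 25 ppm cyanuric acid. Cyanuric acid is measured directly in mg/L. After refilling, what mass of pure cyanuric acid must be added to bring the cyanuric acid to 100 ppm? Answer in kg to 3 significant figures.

After draining 38% and refilling: 106 × 0.62 + 25 × 0.38 = 75.22 ppm.
Deficit to target: 100 − 75.22 = 24.78 mg/L.
Mass: 24.78 mg/L × 717,000 L = 17,770 g cyanuric acid.

17.8 kg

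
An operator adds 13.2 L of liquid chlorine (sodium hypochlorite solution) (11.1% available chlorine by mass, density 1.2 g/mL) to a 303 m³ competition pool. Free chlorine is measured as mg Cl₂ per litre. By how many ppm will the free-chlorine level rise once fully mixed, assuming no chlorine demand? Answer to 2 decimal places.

Volume: 303 m³ = 303,000 L.
Mass of solution: 13.2 L × 1000 mL/L × 1.2 g/mL = 15,840 g.
Available chlorine delivered: 15,840 g × 0.111 = 1758 g as Cl₂.
Concentration rise: 1758 g / 303,000 L = 5.803 mg/L = 5.80 ppm.

5.80 ppm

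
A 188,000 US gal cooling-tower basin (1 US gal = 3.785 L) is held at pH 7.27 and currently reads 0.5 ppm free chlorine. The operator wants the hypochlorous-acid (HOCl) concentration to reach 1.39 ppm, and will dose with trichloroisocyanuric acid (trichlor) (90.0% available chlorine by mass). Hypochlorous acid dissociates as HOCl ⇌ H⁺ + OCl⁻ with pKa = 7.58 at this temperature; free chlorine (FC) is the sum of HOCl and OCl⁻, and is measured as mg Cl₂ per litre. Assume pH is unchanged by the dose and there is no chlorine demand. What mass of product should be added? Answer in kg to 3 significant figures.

1.24 kg

Volume: 188,000 US gal × 3.785 L/gal = 711,580 L.
[OCl⁻]/[HOCl] = 10^(pH − pKa) = 10^(7.27 − 7.58) = 0.4898; fraction as HOCl = 1/(1 + 0.4898) = 0.6712.
Free chlorine required for 1.39 ppm HOCl: 1.39 / 0.6712 = 2.071 ppm.
FC to add: 2.071 − 0.5 = 1.571 mg/L as Cl₂.
Cl₂ equivalent: 1.571 mg/L × 711,580 L = 1118 g.
Product at 90.0% available Cl: 1118 / 0.9 = 1242 g.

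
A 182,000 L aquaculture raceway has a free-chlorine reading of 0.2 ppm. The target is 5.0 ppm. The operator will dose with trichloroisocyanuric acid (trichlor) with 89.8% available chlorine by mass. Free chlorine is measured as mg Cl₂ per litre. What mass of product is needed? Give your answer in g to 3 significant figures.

973 g

Chlorine deficit: 5.0 − 0.2 = 4.8 ppm = 4.8 mg/L as Cl₂.
Cl₂ equivalent needed: 4.8 mg/L × 182,000 L = 873,600 mg = 873.6 g.
Product at 89.8% available chlorine: 873.6 / 0.898 = 972.8 g.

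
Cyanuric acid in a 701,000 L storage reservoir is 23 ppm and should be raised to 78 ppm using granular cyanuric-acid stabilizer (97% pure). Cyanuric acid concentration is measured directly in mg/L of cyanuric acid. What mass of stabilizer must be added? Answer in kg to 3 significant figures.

CYA to add: (78 − 23) = 55 mg/L × 701,000 L = 38,560 g cyanuric acid.
At 97% purity: 38,560 / 0.97 = 39,750 g product.

39.7 kg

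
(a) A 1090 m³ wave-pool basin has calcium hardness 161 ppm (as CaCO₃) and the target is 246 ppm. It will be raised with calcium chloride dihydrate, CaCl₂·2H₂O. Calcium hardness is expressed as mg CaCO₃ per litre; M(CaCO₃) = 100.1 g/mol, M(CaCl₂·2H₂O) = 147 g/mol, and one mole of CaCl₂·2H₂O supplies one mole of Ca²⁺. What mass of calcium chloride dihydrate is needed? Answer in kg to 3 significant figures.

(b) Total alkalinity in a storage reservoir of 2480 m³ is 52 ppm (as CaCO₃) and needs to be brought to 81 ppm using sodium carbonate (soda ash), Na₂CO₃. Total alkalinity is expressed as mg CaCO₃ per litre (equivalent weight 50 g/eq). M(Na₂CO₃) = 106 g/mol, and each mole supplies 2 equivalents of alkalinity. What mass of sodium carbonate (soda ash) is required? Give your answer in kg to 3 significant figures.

(a) Volume: 1090 m³ = 1,090,000 L.
(a) Hardness to add: (246 − 161) = 85 mg/L as CaCO₃ × 1,090,000 L = 92,650 g as CaCO₃.
(a) Moles of Ca²⁺ (1 mol Ca²⁺ ≡ 1 mol CaCO₃): 92,650 / 100.1 g/mol = 925.6 mol.
(a) Mass of CaCl₂·2H₂O: 925.6 × 147 = 136,100 g.

(b) Volume: 2480 m³ = 2,480,000 L.
(b) Alkalinity to add: (81 − 52) = 29 mg/L as CaCO₃ × 2,480,000 L = 71,920 g as CaCO₃.
(b) Equivalents: 71,920 g ÷ 50 g/eq = 1438 eq.
(b) Each mole of Na₂CO₃ supplies 2 eq, so 1438 / 2 = 719.2 mol.
(b) Mass: 719.2 mol × 106 g/mol = 76,240 g.

(a) 136 kg; (b) 76.2 kg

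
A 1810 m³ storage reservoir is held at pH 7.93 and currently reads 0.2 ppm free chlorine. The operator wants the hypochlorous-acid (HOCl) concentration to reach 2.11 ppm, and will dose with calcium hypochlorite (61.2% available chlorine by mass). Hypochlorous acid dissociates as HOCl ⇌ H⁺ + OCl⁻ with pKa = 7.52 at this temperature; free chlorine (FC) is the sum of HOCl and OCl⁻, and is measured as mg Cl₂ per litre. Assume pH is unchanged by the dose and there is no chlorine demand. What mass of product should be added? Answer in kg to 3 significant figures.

Volume: 1810 m³ = 1,810,000 L.
[OCl⁻]/[HOCl] = 10^(pH − pKa) = 10^(7.93 − 7.52) = 2.57; fraction as HOCl = 1/(1 + 2.57) = 0.2801.
Free chlorine required for 2.11 ppm HOCl: 2.11 / 0.2801 = 7.534 ppm.
FC to add: 7.534 − 0.2 = 7.334 mg/L as Cl₂.
Cl₂ equivalent: 7.334 mg/L × 1,810,000 L = 13,270 g.
Product at 61.2% available Cl: 13,270 / 0.612 = 21,690 g.

21.7 kg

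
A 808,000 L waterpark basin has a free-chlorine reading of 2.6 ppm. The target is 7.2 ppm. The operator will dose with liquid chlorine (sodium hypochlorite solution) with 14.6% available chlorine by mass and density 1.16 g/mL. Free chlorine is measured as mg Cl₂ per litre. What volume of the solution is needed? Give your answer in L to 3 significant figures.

21.9 L

Chlorine deficit: 7.2 − 2.6 = 4.6 ppm = 4.6 mg/L as Cl₂.
Cl₂ equivalent needed: 4.6 mg/L × 808,000 L = 3,717,000 mg = 3717 g.
Product at 14.6% available chlorine: 3717 / 0.146 = 25,460 g.
Volume at density 1.16 g/mL: 25,460 g ÷ 1.16 g/mL = 21,950 mL.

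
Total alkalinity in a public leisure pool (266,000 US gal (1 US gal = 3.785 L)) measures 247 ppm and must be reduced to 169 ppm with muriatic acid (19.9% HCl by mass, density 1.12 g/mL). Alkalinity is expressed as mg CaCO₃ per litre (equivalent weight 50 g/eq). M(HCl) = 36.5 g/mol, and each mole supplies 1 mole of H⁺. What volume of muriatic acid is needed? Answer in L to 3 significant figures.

Volume: 266,000 US gal × 3.785 L/gal = 1,006,810 L.
Alkalinity to neutralize: (247 − 169) = 78 mg/L as CaCO₃ × 1,006,810 L = 78,530 g as CaCO₃.
Equivalents of H⁺ required: 78,530 ÷ 50 g/eq = 1571 eq = 1571 mol HCl.
Mass of HCl: 1571 × 36.5 = 57,330 g.
Mass of 19.9% solution: 57,330 / 0.199 = 288,100 g.
Volume: 288,100 g ÷ 1.12 g/mL = 257,200 mL.

257 L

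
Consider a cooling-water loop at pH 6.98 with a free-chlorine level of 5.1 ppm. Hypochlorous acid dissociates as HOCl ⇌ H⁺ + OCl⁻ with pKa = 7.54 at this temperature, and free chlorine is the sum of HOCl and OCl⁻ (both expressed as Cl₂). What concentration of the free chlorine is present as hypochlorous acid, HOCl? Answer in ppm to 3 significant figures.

4.00 ppm

[OCl⁻]/[HOCl] = 10^(pH − pKa) = 10^(6.98 − 7.54) = 10^-0.56 = 0.2754.
Fraction as HOCl = 1 / (1 + 0.2754) = 0.7841.
HOCl = 0.7841 × 5.1 ppm = 3.999 ppm.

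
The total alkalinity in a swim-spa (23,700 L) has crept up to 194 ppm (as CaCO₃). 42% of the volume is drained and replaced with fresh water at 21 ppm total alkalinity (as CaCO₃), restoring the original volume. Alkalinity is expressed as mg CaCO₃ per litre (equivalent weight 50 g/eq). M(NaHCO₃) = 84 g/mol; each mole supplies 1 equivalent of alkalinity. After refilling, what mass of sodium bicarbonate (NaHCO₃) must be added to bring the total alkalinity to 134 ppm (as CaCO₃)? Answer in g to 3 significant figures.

504 g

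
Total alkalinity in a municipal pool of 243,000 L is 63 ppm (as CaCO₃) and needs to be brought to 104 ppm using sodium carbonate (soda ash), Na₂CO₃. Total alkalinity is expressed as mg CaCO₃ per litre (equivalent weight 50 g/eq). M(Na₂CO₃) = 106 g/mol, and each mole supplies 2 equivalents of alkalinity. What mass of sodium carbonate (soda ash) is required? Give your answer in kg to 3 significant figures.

Alkalinity to add: (104 − 63) = 41 mg/L as CaCO₃ × 243,000 L = 9963 g as CaCO₃.
Equivalents: 9963 g ÷ 50 g/eq = 199.3 eq.
Each mole of Na₂CO₃ supplies 2 eq, so 199.3 / 2 = 99.63 mol.
Mass: 99.63 mol × 106 g/mol = 10,560 g.

10.6 kg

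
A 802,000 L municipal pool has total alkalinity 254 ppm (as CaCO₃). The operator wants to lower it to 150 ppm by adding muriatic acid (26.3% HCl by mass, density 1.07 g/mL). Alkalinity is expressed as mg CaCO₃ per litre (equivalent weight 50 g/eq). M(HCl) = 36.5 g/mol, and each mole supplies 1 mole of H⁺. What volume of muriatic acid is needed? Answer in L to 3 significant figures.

216 L

Alkalinity to neutralize: (254 − 150) = 104 mg/L as CaCO₃ × 802,000 L = 83,410 g as CaCO₃.
Equivalents of H⁺ required: 83,410 ÷ 50 g/eq = 1668 eq = 1668 mol HCl.
Mass of HCl: 1668 × 36.5 = 60,890 g.
Mass of 26.3% solution: 60,890 / 0.263 = 231,500 g.
Volume: 231,500 g ÷ 1.07 g/mL = 216,400 mL.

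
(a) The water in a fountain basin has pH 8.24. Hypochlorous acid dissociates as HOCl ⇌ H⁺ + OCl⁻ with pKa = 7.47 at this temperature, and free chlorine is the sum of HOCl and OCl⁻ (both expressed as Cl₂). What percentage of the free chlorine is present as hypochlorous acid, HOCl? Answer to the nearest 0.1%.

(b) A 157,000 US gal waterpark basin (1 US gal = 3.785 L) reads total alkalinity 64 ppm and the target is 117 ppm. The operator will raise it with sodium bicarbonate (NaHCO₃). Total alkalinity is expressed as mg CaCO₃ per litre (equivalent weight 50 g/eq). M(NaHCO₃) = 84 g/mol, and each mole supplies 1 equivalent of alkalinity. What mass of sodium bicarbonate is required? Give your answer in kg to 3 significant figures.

(a) 14.5%; (b) 52.9 kg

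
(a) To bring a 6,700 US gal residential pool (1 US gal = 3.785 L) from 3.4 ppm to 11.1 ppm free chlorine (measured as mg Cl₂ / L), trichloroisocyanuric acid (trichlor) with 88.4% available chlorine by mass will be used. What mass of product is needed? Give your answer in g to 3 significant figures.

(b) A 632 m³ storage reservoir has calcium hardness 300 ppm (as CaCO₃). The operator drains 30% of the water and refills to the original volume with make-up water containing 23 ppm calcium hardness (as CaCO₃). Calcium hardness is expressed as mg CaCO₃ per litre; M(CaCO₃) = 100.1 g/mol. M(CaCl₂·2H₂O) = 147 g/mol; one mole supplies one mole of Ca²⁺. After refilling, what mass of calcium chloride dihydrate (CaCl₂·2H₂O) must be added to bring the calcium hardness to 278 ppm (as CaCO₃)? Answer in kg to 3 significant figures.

(a) Volume: 6,700 US gal × 3.785 L/gal = 25,360 L.
(a) Chlorine deficit: 11.1 − 3.4 = 7.7 ppm = 7.7 mg/L as Cl₂.
(a) Cl₂ equivalent needed: 7.7 mg/L × 25,360 L = 195,300 mg = 195.3 g.
(a) Product at 88.4% available chlorine: 195.3 / 0.884 = 220.9 g.

(b) Volume: 632 m³ = 632,000 L.
(b) After draining 30% and refilling: 300 × 0.70 + 23 × 0.30 = 216.9 ppm.
(b) Deficit to target: 278 − 216.9 = 61.1 mg/L.
(b) As CaCO₃: 61.1 mg/L × 632,000 L = 38,620 g; ÷ 100.1 = 385.8 mol Ca²⁺.
(b) Mass: 385.8 × 147 = 56,710 g.

(a) 221 g; (b) 56.7 kg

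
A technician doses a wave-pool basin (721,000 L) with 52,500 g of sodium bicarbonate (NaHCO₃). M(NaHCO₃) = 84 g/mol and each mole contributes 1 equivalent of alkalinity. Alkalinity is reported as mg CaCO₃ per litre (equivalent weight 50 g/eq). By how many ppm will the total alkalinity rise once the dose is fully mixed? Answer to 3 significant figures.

43.3 ppm

Moles of NaHCO₃: 52,500 g ÷ 84 g/mol = 625 mol → 625 eq of alkalinity.
As CaCO₃: 625 eq × 50 g/eq = 31,250 g.
Rise: 31,250 g / 721,000 L × 1000 = 43.34 mg/L.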